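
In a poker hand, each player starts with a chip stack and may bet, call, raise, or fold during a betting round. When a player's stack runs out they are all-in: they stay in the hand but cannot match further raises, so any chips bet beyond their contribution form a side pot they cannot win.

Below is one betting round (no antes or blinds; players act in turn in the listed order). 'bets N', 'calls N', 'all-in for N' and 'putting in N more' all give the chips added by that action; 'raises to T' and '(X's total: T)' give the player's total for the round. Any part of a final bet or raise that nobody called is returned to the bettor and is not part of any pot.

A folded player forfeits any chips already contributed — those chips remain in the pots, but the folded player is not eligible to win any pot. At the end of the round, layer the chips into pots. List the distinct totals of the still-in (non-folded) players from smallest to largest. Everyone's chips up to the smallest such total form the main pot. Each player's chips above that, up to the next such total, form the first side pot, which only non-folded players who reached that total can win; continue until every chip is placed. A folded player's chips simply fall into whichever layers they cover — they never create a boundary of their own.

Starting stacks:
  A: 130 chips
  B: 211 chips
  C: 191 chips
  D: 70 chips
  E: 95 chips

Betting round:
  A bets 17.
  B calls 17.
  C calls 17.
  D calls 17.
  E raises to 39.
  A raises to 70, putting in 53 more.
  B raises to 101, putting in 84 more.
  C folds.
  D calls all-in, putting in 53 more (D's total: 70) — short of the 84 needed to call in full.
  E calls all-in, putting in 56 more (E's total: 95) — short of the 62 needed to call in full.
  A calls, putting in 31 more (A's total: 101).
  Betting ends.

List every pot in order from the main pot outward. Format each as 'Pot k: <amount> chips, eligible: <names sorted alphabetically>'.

Pot 1: 297 chips, eligible: A, B, D, E
Pot 2: 75 chips, eligible: A, B, E
Pot 3: 12 chips, eligible: A, B

Derivation:
Contributions: A=101, B=101, C=17, D=70, E=95
Folded: C
Pot levels (distinct totals of non-folded players): 70, 95, 101
Layer 1-70: A 70 + B 70 + C 17 + D 70 + E 70 = 297 chips; eligible A, B, D, E
Layer 71-95: 25 each from A, B, E = 25*3 = 75 chips; eligible A, B, E
Layer 96-101: 6 each from A, B = 6*2 = 12 chips; eligible A, B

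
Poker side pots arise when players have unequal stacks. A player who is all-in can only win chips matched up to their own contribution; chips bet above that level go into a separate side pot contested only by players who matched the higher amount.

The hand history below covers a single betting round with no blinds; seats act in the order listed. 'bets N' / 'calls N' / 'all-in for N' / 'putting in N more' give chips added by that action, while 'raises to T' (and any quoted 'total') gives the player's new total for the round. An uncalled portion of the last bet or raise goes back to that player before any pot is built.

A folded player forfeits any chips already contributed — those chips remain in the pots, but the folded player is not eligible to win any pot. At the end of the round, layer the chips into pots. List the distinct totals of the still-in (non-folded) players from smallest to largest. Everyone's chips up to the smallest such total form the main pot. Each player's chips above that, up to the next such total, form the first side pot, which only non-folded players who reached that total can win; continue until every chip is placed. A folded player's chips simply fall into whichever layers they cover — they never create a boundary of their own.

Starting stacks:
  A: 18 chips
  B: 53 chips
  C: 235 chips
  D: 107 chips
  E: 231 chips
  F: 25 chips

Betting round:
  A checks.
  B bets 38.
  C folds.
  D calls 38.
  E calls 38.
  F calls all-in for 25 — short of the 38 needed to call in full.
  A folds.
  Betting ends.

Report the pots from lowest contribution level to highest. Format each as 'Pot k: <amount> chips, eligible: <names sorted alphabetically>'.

Contributions: B=38, D=38, E=38, F=25
Folded: A, C
Pot levels (distinct totals of non-folded players): 25, 38
Layer 1-25: 25 each from B, D, E, F = 25*4 = 100 chips; eligible B, D, E, F
Layer 26-38: 13 each from B, D, E = 13*3 = 39 chips; eligible B, D, E

Pot 1: 100 chips, eligible: B, D, E, F
Pot 2: 39 chips, eligible: B, D, E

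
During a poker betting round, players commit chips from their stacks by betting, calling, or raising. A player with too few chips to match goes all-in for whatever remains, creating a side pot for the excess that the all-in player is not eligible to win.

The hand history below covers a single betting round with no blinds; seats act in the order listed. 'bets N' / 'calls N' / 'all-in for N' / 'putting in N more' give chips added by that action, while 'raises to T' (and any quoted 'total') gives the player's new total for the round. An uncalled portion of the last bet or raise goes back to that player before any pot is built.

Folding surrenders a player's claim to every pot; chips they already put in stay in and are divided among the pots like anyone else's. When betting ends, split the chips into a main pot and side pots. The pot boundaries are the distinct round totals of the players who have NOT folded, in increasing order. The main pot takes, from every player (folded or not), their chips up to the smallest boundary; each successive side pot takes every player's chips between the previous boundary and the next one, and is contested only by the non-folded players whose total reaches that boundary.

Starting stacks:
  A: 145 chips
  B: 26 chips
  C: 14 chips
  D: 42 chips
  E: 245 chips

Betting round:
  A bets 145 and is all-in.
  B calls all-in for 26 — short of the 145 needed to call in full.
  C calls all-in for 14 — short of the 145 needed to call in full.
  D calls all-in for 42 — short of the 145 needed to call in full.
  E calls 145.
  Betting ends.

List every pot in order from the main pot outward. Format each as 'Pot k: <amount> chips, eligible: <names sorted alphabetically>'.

Pot 1: 70 chips, eligible: A, B, C, D, E
Pot 2: 48 chips, eligible: A, B, D, E
Pot 3: 48 chips, eligible: A, D, E
Pot 4: 206 chips, eligible: A, E

Derivation:
Contributions: A=145, B=26, C=14, D=42, E=145
Pot levels (distinct totals of non-folded players): 14, 26, 42, 145
Layer 1-14: 14 each from A, B, C, D, E = 14*5 = 70 chips; eligible A, B, C, D, E
Layer 15-26: 12 each from A, B, D, E = 12*4 = 48 chips; eligible A, B, D, E
Layer 27-42: 16 each from A, D, E = 16*3 = 48 chips; eligible A, D, E
Layer 43-145: 103 each from A, E = 103*2 = 206 chips; eligible A, E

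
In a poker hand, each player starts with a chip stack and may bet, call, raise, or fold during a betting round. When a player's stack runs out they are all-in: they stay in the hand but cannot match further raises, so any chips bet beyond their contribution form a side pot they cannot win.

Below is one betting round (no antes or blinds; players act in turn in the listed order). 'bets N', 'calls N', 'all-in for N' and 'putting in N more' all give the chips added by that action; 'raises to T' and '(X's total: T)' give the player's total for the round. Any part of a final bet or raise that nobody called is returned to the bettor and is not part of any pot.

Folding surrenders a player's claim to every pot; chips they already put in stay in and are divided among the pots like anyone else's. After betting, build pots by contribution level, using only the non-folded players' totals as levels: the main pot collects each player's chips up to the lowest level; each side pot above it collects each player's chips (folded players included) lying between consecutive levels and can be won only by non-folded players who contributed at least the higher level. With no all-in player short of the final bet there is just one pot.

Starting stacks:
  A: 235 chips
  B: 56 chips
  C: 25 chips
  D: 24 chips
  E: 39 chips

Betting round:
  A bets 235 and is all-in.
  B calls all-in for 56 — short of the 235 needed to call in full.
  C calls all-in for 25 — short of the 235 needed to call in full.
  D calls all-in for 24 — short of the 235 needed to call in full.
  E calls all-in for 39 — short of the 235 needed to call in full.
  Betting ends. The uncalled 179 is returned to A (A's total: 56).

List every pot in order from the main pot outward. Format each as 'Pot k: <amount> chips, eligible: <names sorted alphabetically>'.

Contributions (after 179 returned to A): A=56, B=56, C=25, D=24, E=39
Pot levels (distinct totals of non-folded players): 24, 25, 39, 56
Layer 1-24: 24 each from A, B, C, D, E = 24*5 = 120 chips; eligible A, B, C, D, E
Layer 25-25: 1 each from A, B, C, E = 1*4 = 4 chips; eligible A, B, C, E
Layer 26-39: 14 each from A, B, E = 14*3 = 42 chips; eligible A, B, E
Layer 40-56: 17 each from A, B = 17*2 = 34 chips; eligible A, B

Pot 1: 120 chips, eligible: A, B, C, D, E
Pot 2: 4 chips, eligible: A, B, C, E
Pot 3: 42 chips, eligible: A, B, E
Pot 4: 34 chips, eligible: A, B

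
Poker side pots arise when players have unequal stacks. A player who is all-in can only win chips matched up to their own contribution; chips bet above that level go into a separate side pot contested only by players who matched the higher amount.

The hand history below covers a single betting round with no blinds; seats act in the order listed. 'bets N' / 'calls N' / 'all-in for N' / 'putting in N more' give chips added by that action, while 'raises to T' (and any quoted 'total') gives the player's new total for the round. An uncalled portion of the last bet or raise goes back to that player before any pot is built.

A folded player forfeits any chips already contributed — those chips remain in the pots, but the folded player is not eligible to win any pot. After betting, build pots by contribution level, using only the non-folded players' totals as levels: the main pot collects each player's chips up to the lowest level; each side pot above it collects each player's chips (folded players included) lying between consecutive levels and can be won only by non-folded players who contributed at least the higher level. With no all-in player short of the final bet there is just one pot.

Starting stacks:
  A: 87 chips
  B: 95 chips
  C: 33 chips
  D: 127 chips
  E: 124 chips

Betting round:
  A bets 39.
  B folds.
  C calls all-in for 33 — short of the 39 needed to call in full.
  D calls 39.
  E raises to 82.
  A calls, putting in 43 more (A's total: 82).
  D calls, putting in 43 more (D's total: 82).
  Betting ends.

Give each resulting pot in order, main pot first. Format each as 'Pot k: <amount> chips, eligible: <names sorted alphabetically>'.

Contributions: A=82, C=33, D=82, E=82
Folded: B
Pot levels (distinct totals of non-folded players): 33, 82
Layer 1-33: 33 each from A, C, D, E = 33*4 = 132 chips; eligible A, C, D, E
Layer 34-82: 49 each from A, D, E = 49*3 = 147 chips; eligible A, D, E

Pot 1: 132 chips, eligible: A, C, D, E
Pot 2: 147 chips, eligible: A, D, E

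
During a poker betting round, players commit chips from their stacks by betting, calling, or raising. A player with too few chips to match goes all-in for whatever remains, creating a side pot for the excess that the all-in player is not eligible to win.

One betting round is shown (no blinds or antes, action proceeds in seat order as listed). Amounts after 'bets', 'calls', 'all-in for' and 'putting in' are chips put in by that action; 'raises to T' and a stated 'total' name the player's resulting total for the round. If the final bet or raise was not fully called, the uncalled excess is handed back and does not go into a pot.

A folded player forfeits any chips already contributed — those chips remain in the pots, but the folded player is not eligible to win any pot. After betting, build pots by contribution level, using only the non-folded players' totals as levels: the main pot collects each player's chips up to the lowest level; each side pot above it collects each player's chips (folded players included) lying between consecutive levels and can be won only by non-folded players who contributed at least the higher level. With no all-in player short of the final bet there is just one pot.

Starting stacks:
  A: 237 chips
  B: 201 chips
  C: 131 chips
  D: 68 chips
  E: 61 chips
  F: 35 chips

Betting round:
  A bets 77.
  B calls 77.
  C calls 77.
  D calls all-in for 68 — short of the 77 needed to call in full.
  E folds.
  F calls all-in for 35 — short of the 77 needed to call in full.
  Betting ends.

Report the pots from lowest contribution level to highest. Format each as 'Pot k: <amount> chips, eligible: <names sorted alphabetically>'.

Contributions: A=77, B=77, C=77, D=68, F=35
Folded: E
Pot levels (distinct totals of non-folded players): 35, 68, 77
Layer 1-35: 35 each from A, B, C, D, F = 35*5 = 175 chips; eligible A, B, C, D, F
Layer 36-68: 33 each from A, B, C, D = 33*4 = 132 chips; eligible A, B, C, D
Layer 69-77: 9 each from A, B, C = 9*3 = 27 chips; eligible A, B, C

Pot 1: 175 chips, eligible: A, B, C, D, F
Pot 2: 132 chips, eligible: A, B, C, D
Pot 3: 27 chips, eligible: A, B, C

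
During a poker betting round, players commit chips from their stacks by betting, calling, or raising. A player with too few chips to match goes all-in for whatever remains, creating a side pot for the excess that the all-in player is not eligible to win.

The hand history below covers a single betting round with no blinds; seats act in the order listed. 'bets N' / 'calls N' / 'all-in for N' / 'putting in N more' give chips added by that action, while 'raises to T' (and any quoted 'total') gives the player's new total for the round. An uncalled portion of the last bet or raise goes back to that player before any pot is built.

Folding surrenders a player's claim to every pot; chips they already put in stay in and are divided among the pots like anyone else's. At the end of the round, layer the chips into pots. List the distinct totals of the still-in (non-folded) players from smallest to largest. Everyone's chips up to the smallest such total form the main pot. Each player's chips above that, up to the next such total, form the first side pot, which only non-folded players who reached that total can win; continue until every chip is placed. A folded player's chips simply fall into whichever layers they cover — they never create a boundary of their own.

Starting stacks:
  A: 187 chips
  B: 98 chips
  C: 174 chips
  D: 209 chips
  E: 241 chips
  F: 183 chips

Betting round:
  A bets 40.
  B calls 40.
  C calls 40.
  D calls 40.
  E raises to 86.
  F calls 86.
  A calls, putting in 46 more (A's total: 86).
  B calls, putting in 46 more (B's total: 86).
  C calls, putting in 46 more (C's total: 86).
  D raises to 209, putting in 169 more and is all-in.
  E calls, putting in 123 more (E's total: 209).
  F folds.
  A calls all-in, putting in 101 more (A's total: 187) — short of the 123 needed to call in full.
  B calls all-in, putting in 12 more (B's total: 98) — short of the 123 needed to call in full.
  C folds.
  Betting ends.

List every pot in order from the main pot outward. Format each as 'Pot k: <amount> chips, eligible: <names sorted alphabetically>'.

Contributions: A=187, B=98, C=86, D=209, E=209, F=86
Folded: C, F
Pot levels (distinct totals of non-folded players): 98, 187, 209
Layer 1-98: A 98 + B 98 + C 86 + D 98 + E 98 + F 86 = 564 chips; eligible A, B, D, E
Layer 99-187: 89 each from A, D, E = 89*3 = 267 chips; eligible A, D, E
Layer 188-209: 22 each from D, E = 22*2 = 44 chips; eligible D, E

Pot 1: 564 chips, eligible: A, B, D, E
Pot 2: 267 chips, eligible: A, D, E
Pot 3: 44 chips, eligible: D, E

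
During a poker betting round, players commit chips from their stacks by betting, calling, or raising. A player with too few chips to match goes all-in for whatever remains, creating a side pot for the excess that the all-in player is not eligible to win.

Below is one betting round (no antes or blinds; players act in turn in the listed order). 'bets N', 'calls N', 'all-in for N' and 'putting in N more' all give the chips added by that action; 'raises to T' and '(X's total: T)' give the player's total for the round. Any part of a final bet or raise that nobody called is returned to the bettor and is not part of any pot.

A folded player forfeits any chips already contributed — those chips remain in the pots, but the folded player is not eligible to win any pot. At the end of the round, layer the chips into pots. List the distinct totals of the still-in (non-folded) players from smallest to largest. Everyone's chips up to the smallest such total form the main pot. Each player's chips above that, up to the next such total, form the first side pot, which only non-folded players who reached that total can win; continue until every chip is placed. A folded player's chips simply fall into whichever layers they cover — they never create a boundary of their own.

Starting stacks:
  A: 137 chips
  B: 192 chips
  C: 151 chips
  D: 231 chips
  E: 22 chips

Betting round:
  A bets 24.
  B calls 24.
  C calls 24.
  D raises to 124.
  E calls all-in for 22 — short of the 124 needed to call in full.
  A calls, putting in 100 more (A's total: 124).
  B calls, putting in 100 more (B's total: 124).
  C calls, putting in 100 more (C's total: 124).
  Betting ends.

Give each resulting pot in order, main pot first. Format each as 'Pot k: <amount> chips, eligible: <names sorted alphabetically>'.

Pot 1: 110 chips, eligible: A, B, C, D, E
Pot 2: 408 chips, eligible: A, B, C, D

Derivation:
Contributions: A=124, B=124, C=124, D=124, E=22
Pot levels (distinct totals of non-folded players): 22, 124
Layer 1-22: 22 each from A, B, C, D, E = 22*5 = 110 chips; eligible A, B, C, D, E
Layer 23-124: 102 each from A, B, C, D = 102*4 = 408 chips; eligible A, B, C, D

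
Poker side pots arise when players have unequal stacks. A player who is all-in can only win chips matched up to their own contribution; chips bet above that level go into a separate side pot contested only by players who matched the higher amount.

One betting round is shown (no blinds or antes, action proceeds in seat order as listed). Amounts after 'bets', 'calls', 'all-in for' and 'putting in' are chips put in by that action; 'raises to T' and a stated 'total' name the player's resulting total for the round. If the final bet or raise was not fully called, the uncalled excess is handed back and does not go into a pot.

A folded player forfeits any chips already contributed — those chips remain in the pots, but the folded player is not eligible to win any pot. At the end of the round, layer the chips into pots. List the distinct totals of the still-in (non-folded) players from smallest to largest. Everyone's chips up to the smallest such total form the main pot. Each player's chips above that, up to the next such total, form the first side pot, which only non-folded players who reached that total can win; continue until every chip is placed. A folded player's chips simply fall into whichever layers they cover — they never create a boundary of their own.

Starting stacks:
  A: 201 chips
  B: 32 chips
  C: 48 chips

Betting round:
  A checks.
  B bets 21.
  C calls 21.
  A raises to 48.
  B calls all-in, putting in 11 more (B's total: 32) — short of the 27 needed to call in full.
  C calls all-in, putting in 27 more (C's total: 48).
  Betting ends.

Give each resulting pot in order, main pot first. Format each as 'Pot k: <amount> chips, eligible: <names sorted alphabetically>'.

Pot 1: 96 chips, eligible: A, B, C
Pot 2: 32 chips, eligible: A, C

Derivation:
Contributions: A=48, B=32, C=48
Pot levels (distinct totals of non-folded players): 32, 48
Layer 1-32: 32 each from A, B, C = 32*3 = 96 chips; eligible A, B, C
Layer 33-48: 16 each from A, C = 16*2 = 32 chips; eligible A, C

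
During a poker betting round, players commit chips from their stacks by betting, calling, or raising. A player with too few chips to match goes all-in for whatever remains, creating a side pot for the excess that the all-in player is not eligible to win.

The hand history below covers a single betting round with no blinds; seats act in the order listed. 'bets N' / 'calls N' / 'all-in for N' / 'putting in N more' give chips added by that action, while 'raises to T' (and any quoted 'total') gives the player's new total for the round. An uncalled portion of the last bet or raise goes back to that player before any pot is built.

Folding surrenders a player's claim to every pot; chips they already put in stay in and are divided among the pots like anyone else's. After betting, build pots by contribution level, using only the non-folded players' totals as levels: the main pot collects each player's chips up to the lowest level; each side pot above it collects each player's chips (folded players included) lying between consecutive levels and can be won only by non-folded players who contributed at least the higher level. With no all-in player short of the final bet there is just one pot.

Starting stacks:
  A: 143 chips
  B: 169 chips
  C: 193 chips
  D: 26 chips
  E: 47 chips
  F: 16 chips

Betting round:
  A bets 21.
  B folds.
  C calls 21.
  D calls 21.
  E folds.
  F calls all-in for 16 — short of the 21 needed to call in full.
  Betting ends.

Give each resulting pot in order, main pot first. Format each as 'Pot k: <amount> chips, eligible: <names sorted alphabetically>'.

Contributions: A=21, C=21, D=21, F=16
Folded: B, E
Pot levels (distinct totals of non-folded players): 16, 21
Layer 1-16: 16 each from A, C, D, F = 16*4 = 64 chips; eligible A, C, D, F
Layer 17-21: 5 each from A, C, D = 5*3 = 15 chips; eligible A, C, D

Pot 1: 64 chips, eligible: A, C, D, F
Pot 2: 15 chips, eligible: A, C, D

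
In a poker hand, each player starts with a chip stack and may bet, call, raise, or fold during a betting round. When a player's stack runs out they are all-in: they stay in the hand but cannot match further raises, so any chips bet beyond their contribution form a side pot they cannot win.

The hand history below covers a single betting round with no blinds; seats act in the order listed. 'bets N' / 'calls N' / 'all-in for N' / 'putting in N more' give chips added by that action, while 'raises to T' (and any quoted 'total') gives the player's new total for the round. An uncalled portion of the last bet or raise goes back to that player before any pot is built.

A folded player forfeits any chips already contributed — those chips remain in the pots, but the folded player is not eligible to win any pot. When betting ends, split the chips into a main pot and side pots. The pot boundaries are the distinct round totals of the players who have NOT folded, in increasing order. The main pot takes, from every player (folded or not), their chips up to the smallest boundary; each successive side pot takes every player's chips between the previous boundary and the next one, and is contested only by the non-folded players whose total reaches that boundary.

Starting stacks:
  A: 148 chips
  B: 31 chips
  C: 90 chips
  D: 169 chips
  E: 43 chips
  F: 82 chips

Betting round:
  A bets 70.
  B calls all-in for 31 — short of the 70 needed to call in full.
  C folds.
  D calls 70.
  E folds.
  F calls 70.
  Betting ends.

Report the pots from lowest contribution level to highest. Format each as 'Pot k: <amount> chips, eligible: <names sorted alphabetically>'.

Pot 1: 124 chips, eligible: A, B, D, F
Pot 2: 117 chips, eligible: A, D, F

Derivation:
Contributions: A=70, B=31, D=70, F=70
Folded: C, E
Pot levels (distinct totals of non-folded players): 31, 70
Layer 1-31: 31 each from A, B, D, F = 31*4 = 124 chips; eligible A, B, D, F
Layer 32-70: 39 each from A, D, F = 39*3 = 117 chips; eligible A, D, F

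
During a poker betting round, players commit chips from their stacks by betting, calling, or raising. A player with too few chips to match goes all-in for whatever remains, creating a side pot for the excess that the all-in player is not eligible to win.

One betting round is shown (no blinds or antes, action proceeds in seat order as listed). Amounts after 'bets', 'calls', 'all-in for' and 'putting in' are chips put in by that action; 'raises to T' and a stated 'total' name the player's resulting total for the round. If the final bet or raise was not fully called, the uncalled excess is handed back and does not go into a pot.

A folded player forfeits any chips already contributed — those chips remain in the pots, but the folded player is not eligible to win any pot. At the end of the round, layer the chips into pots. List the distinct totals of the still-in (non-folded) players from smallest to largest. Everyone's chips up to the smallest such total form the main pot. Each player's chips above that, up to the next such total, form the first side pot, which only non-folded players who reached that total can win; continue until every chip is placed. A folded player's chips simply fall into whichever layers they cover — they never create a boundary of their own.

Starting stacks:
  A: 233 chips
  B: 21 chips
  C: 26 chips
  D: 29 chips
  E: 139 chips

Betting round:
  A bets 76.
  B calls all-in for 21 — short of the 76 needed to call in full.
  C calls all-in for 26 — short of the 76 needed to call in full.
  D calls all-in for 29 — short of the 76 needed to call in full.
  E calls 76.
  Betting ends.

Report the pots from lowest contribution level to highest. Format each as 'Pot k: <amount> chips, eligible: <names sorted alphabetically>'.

Contributions: A=76, B=21, C=26, D=29, E=76
Pot levels (distinct totals of non-folded players): 21, 26, 29, 76
Layer 1-21: 21 each from A, B, C, D, E = 21*5 = 105 chips; eligible A, B, C, D, E
Layer 22-26: 5 each from A, C, D, E = 5*4 = 20 chips; eligible A, C, D, E
Layer 27-29: 3 each from A, D, E = 3*3 = 9 chips; eligible A, D, E
Layer 30-76: 47 each from A, E = 47*2 = 94 chips; eligible A, E

Pot 1: 105 chips, eligible: A, B, C, D, E
Pot 2: 20 chips, eligible: A, C, D, E
Pot 3: 9 chips, eligible: A, D, E
Pot 4: 94 chips, eligible: A, E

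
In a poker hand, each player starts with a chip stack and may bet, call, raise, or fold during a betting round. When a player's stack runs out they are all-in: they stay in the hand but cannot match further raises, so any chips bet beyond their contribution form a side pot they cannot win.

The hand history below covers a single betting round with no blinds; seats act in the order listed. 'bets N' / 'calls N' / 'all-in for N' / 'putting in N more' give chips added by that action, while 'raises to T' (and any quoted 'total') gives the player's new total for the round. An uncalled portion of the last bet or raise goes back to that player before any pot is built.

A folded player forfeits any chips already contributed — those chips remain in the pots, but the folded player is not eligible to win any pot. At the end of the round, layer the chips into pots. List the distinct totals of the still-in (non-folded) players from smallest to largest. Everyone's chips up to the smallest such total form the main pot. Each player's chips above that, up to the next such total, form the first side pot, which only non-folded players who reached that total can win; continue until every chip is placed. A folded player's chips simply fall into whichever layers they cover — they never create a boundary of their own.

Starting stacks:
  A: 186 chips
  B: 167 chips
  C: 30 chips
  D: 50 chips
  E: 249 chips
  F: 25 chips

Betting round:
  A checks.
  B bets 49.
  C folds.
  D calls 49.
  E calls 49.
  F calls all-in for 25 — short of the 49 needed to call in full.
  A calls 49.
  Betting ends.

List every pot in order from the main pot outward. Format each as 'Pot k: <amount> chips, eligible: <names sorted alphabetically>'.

Contributions: A=49, B=49, D=49, E=49, F=25
Folded: C
Pot levels (distinct totals of non-folded players): 25, 49
Layer 1-25: 25 each from A, B, D, E, F = 25*5 = 125 chips; eligible A, B, D, E, F
Layer 26-49: 24 each from A, B, D, E = 24*4 = 96 chips; eligible A, B, D, E

Pot 1: 125 chips, eligible: A, B, D, E, F
Pot 2: 96 chips, eligible: A, B, D, E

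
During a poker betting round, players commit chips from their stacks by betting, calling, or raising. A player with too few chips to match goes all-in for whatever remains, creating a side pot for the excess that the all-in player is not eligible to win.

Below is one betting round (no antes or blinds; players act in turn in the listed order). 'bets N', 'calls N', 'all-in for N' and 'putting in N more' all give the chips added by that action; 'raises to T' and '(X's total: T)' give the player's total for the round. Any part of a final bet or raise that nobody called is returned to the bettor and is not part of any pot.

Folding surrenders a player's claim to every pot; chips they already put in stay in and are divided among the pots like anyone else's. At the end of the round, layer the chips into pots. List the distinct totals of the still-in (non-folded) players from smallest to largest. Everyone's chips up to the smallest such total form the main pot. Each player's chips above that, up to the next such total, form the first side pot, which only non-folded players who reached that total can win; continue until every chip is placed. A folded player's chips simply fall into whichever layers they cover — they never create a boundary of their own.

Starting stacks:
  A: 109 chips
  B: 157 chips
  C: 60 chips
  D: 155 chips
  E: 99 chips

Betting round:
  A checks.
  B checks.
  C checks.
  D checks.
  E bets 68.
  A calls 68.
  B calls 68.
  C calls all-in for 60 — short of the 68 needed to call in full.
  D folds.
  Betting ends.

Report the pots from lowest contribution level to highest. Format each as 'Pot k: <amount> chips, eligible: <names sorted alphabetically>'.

Pot 1: 240 chips, eligible: A, B, C, E
Pot 2: 24 chips, eligible: A, B, E

Derivation:
Contributions: A=68, B=68, C=60, E=68
Folded: D
Pot levels (distinct totals of non-folded players): 60, 68
Layer 1-60: 60 each from A, B, C, E = 60*4 = 240 chips; eligible A, B, C, E
Layer 61-68: 8 each from A, B, E = 8*3 = 24 chips; eligible A, B, E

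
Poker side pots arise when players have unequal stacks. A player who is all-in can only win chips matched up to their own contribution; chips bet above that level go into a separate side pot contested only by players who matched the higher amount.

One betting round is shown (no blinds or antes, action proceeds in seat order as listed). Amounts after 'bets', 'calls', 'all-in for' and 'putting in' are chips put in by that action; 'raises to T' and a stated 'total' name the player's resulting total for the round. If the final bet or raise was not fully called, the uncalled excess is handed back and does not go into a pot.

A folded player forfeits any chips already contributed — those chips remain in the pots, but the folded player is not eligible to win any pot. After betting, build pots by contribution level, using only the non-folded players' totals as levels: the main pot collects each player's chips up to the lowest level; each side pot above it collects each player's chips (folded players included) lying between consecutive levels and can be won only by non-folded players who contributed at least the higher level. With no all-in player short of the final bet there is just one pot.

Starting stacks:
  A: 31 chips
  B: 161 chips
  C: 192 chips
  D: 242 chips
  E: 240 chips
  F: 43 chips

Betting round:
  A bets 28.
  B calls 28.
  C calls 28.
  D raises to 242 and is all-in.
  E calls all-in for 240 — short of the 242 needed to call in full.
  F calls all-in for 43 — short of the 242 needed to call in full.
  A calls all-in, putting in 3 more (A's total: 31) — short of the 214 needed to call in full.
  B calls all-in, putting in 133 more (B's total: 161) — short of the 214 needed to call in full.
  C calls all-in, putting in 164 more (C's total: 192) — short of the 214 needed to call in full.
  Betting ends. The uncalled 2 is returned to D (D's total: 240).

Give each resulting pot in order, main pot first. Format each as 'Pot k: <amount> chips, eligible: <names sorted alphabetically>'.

Pot 1: 186 chips, eligible: A, B, C, D, E, F
Pot 2: 60 chips, eligible: B, C, D, E, F
Pot 3: 472 chips, eligible: B, C, D, E
Pot 4: 93 chips, eligible: C, D, E
Pot 5: 96 chips, eligible: D, E

Derivation:
Contributions (after 2 returned to D): A=31, B=161, C=192, D=240, E=240, F=43
Pot levels (distinct totals of non-folded players): 31, 43, 161, 192, 240
Layer 1-31: 31 each from A, B, C, D, E, F = 31*6 = 186 chips; eligible A, B, C, D, E, F
Layer 32-43: 12 each from B, C, D, E, F = 12*5 = 60 chips; eligible B, C, D, E, F
Layer 44-161: 118 each from B, C, D, E = 118*4 = 472 chips; eligible B, C, D, E
Layer 162-192: 31 each from C, D, E = 31*3 = 93 chips; eligible C, D, E
Layer 193-240: 48 each from D, E = 48*2 = 96 chips; eligible D, E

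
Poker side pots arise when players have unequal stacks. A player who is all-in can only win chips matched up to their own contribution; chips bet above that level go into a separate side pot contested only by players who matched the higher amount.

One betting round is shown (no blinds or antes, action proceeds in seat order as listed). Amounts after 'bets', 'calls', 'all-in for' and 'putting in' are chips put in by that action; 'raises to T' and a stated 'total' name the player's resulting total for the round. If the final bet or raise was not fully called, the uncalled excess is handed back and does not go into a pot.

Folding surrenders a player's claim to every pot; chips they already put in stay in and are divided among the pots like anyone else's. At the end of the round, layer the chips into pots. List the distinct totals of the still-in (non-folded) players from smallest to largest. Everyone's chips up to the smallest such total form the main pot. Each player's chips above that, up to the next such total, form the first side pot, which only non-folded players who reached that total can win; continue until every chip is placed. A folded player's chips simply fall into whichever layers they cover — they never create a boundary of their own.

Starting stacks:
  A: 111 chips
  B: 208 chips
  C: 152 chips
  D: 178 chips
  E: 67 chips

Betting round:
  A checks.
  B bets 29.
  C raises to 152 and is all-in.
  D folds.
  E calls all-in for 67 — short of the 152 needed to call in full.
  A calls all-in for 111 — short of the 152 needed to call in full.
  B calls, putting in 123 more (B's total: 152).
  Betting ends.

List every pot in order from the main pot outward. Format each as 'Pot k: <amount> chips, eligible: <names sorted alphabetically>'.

Pot 1: 268 chips, eligible: A, B, C, E
Pot 2: 132 chips, eligible: A, B, C
Pot 3: 82 chips, eligible: B, C

Derivation:
Contributions: A=111, B=152, C=152, E=67
Folded: D
Pot levels (distinct totals of non-folded players): 67, 111, 152
Layer 1-67: 67 each from A, B, C, E = 67*4 = 268 chips; eligible A, B, C, E
Layer 68-111: 44 each from A, B, C = 44*3 = 132 chips; eligible A, B, C
Layer 112-152: 41 each from B, C = 41*2 = 82 chips; eligible B, C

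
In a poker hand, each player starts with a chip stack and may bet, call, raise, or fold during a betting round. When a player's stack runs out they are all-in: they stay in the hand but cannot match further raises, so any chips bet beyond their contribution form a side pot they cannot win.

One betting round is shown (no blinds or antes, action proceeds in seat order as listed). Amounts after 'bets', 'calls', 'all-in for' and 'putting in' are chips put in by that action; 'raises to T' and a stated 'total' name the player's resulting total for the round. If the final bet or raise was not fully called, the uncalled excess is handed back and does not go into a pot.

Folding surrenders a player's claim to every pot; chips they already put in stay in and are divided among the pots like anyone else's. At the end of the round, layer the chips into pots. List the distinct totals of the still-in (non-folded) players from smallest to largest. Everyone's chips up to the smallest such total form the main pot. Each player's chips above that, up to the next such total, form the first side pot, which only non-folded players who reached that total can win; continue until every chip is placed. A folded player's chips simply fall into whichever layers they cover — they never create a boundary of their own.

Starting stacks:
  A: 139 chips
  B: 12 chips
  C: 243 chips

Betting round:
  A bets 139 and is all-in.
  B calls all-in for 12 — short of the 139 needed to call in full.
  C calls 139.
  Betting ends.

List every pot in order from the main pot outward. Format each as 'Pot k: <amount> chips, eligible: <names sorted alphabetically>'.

Contributions: A=139, B=12, C=139
Pot levels (distinct totals of non-folded players): 12, 139
Layer 1-12: 12 each from A, B, C = 12*3 = 36 chips; eligible A, B, C
Layer 13-139: 127 each from A, C = 127*2 = 254 chips; eligible A, C

Pot 1: 36 chips, eligible: A, B, C
Pot 2: 254 chips, eligible: A, C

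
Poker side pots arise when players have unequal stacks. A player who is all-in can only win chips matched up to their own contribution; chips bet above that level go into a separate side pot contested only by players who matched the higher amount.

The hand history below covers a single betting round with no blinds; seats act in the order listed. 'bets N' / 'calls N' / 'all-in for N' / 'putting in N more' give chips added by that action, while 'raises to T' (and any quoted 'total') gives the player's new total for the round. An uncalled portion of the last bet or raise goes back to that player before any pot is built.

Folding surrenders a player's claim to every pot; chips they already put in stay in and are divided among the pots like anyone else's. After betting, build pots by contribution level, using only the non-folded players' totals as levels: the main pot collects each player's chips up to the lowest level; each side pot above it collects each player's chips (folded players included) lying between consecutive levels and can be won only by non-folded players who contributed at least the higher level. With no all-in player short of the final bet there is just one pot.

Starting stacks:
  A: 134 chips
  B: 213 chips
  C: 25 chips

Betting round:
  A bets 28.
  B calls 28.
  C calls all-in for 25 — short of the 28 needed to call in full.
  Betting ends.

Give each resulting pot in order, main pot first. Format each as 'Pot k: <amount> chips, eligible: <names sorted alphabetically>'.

Pot 1: 75 chips, eligible: A, B, C
Pot 2: 6 chips, eligible: A, B

Derivation:
Contributions: A=28, B=28, C=25
Pot levels (distinct totals of non-folded players): 25, 28
Layer 1-25: 25 each from A, B, C = 25*3 = 75 chips; eligible A, B, C
Layer 26-28: 3 each from A, B = 3*2 = 6 chips; eligible A, B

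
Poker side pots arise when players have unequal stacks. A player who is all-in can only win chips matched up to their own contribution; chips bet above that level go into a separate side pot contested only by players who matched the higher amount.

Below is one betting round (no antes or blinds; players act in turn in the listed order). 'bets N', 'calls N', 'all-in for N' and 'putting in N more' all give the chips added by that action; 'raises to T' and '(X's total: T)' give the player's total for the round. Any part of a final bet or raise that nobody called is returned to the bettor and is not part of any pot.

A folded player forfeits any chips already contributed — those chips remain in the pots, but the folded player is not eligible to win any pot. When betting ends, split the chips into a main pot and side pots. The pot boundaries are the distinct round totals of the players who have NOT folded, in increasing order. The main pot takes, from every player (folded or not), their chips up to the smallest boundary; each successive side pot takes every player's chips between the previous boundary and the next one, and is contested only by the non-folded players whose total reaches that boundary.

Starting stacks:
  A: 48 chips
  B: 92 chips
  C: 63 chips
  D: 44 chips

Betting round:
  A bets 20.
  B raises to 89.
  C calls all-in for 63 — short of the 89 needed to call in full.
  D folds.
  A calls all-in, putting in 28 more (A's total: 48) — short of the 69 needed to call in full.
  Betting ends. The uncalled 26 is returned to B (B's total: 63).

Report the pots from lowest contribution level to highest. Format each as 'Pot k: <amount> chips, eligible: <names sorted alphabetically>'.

Pot 1: 144 chips, eligible: A, B, C
Pot 2: 30 chips, eligible: B, C

Derivation:
Contributions (after 26 returned to B): A=48, B=63, C=63
Folded: D
Pot levels (distinct totals of non-folded players): 48, 63
Layer 1-48: 48 each from A, B, C = 48*3 = 144 chips; eligible A, B, C
Layer 49-63: 15 each from B, C = 15*2 = 30 chips; eligible B, C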